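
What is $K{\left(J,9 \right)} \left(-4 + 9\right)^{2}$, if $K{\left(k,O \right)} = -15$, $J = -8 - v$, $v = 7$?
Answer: $-375$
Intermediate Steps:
$J = -15$ ($J = -8 - 7 = -15$)
$K{\left(J,9 \right)} \left(-4 + 9\right)^{2} = - 15 \left(-4 + 9\right)^{2} = - 15 \cdot 5^{2} = \left(-15\right) 25 = -375$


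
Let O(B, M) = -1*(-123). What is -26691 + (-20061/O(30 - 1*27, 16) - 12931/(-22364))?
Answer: -24622636381/916924 ≈ -26854.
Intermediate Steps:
O(B, M) = 123
-26691 + (-20061/O(30 - 1*27, 16) - 12931/(-22364)) = -26691 + (-20061/123 - 12931/(-22364)) = -26691 + (-20061*1/123 - 12931*(-1/22364)) = -26691 + (-6687/41 + 12931/22364) = -26691 - 149017897/916924 = -24622636381/916924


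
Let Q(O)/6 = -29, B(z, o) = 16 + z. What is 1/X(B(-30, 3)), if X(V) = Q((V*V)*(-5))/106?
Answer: -53/87 ≈ -0.60920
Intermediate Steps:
Q(O) = -174 (Q(O) = 6*(-29) = -174)
X(V) = -87/53 (X(V) = -174/106 = -174*1/106 = -87/53)
1/X(B(-30, 3)) = 1/(-87/53) = -53/87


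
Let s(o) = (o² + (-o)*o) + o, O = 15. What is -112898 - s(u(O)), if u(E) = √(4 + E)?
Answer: -112898 - √19 ≈ -1.1290e+5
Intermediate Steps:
s(o) = o (s(o) = (o² - o²) + o = 0 + o = o)
-112898 - s(u(O)) = -112898 - √(4 + 15) = -112898 - √19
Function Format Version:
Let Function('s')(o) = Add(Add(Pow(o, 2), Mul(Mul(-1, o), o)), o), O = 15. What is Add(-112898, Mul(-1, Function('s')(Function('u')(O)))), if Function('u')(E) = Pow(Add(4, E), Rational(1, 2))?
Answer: Add(-112898, Mul(-1, Pow(19, Rational(1, 2)))) ≈ -1.1290e+5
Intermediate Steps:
Function('s')(o) = o (Function('s')(o) = Add(Add(Pow(o, 2), Mul(-1, Pow(o, 2))), o) = Add(0, o) = o)
Add(-112898, Mul(-1, Function('s')(Function('u')(O)))) = Add(-112898, Mul(-1, Pow(Add(4, 15), Rational(1, 2)))) = Add(-112898, Mul(-1, Pow(19, Rational(1, 2))))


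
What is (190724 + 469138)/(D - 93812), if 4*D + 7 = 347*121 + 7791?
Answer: -2639448/325477 ≈ -8.1095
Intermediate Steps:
D = 49771/4 (D = -7/4 + (347*121 + 7791)/4 = -7/4 + (41987 + 7791)/4 = -7/4 + (¼)*49778 = -7/4 + 24889/2 = 49771/4 ≈ 12443.)
(190724 + 469138)/(D - 93812) = (190724 + 469138)/(49771/4 - 93812) = 659862/(-325477/4) = 659862*(-4/325477) = -2639448/325477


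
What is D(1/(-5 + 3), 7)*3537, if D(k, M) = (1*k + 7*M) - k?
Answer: 173313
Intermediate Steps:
D(k, M) = 7*M (D(k, M) = (k + 7*M) - k = 7*M)
D(1/(-5 + 3), 7)*3537 = (7*7)*3537 = 49*3537 = 173313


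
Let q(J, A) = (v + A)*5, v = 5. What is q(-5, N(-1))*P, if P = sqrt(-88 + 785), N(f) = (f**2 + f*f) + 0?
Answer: 35*sqrt(697) ≈ 924.03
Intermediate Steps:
N(f) = 2*f**2 (N(f) = (f**2 + f**2) + 0 = 2*f**2 + 0 = 2*f**2)
q(J, A) = 25 + 5*A (q(J, A) = (5 + A)*5 = 25 + 5*A)
P = sqrt(697) ≈ 26.401
q(-5, N(-1))*P = (25 + 5*(2*(-1)**2))*sqrt(697) = (25 + 5*(2*1))*sqrt(697) = (25 + 5*2)*sqrt(697) = (25 + 10)*sqrt(697) = 35*sqrt(697)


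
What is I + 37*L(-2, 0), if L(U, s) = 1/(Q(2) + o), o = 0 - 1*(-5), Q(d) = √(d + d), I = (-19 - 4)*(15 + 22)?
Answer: -5920/7 ≈ -845.71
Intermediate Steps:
I = -851 (I = -23*37 = -851)
Q(d) = √2*√d (Q(d) = √(2*d) = √2*√d)
o = 5 (o = 0 + 5 = 5)
L(U, s) = ⅐ (L(U, s) = 1/(√2*√2 + 5) = 1/(2 + 5) = 1/7 = ⅐)
I + 37*L(-2, 0) = -851 + 37*(⅐) = -851 + 37/7 = -5920/7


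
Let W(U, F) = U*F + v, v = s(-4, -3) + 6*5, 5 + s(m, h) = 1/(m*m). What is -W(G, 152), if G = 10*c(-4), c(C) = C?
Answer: 96879/16 ≈ 6054.9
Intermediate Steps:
s(m, h) = -5 + m⁻² (s(m, h) = -5 + 1/(m*m) = -5 + 1/(m²) = -5 + m⁻²)
G = -40 (G = 10*(-4) = -40)
v = 401/16 (v = (-5 + (-4)⁻²) + 6*5 = (-5 + 1/16) + 30 = -79/16 + 30 = 401/16 ≈ 25.063)
W(U, F) = 401/16 + F*U (W(U, F) = U*F + 401/16 = F*U + 401/16 = 401/16 + F*U)
-W(G, 152) = -(401/16 + 152*(-40)) = -(401/16 - 6080) = -1*(-96879/16) = 96879/16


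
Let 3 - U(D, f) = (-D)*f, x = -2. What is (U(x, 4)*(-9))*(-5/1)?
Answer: -225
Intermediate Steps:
U(D, f) = 3 + D*f (U(D, f) = 3 - (-D)*f = 3 - (-1)*D*f = 3 + D*f)
(U(x, 4)*(-9))*(-5/1) = ((3 - 2*4)*(-9))*(-5/1) = ((3 - 8)*(-9))*(-5*1) = -5*(-9)*(-5) = 45*(-5) = -225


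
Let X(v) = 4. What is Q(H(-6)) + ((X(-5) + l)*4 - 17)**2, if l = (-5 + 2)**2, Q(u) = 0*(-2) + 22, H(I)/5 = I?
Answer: 1247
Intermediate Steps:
H(I) = 5*I
Q(u) = 22 (Q(u) = 0 + 22 = 22)
l = 9 (l = (-3)**2 = 9)
Q(H(-6)) + ((X(-5) + l)*4 - 17)**2 = 22 + ((4 + 9)*4 - 17)**2 = 22 + (13*4 - 17)**2 = 22 + (52 - 17)**2 = 22 + 35**2 = 22 + 1225 = 1247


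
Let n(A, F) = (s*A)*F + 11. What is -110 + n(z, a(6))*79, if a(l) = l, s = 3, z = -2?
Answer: -2085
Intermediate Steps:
n(A, F) = 11 + 3*A*F (n(A, F) = (3*A)*F + 11 = 3*A*F + 11 = 11 + 3*A*F)
-110 + n(z, a(6))*79 = -110 + (11 + 3*(-2)*6)*79 = -110 + (11 - 36)*79 = -110 - 25*79 = -110 - 1975 = -2085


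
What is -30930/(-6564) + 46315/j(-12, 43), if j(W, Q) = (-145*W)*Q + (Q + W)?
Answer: 436525515/81886994 ≈ 5.3308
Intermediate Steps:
j(W, Q) = Q + W - 145*Q*W (j(W, Q) = -145*Q*W + (Q + W) = Q + W - 145*Q*W)
-30930/(-6564) + 46315/j(-12, 43) = -30930/(-6564) + 46315/(43 - 12 - 145*43*(-12)) = -30930*(-1/6564) + 46315/(43 - 12 + 74820) = 5155/1094 + 46315/74851 = 436525515/81886994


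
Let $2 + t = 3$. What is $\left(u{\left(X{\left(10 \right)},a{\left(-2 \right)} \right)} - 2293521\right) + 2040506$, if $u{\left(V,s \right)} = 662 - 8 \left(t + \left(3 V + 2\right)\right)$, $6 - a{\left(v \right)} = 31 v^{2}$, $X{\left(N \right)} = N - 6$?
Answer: $-252473$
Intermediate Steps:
$X{\left(N \right)} = -6 + N$
$t = 1$ ($t = -2 + 3 = 1$)
$a{\left(v \right)} = 6 - 31 v^{2}$
$u{\left(V,s \right)} = 638 - 24 V$ ($u{\left(V,s \right)} = 662 - 8 \left(1 + \left(3 V + 2\right)\right) = 662 - 8 \left(1 + \left(2 + 3 V\right)\right) = 662 - 8 \left(3 + 3 V\right) = 662 - \left(24 + 24 V\right) = 638 - 24 V$)
$\left(u{\left(X{\left(10 \right)},a{\left(-2 \right)} \right)} - 2293521\right) + 2040506 = \left(\left(638 - 24 \left(-6 + 10\right)\right) - 2293521\right) + 2040506 = \left(\left(638 - 96\right) - 2293521\right) + 2040506 = \left(542 - 2293521\right) + 2040506 = -2292979 + 2040506 = -252473$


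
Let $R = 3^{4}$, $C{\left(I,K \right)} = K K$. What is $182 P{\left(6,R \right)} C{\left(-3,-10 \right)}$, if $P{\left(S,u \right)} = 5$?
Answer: $91000$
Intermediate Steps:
$C{\left(I,K \right)} = K^{2}$
$R = 81$
$182 P{\left(6,R \right)} C{\left(-3,-10 \right)} = 182 \cdot 5 \left(-10\right)^{2} = 910 \cdot 100 = 91000$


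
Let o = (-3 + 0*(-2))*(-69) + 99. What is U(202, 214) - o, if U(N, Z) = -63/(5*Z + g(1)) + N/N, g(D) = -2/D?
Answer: -108601/356 ≈ -305.06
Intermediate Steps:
U(N, Z) = 1 - 63/(-2 + 5*Z) (U(N, Z) = -63/(5*Z - 2/1) + N/N = -63/(5*Z - 2*1) + 1 = -63/(5*Z - 2) + 1 = -63/(-2 + 5*Z) + 1 = 1 - 63/(-2 + 5*Z))
o = 306 (o = (-3 + 0)*(-69) + 99 = -3*(-69) + 99 = 207 + 99 = 306)
U(202, 214) - o = 5*(-13 + 214)/(-2 + 5*214) - 1*306 = 5*201/(-2 + 1070) - 306 = 5*201/1068 - 306 = 5*(1/1068)*201 - 306 = 335/356 - 306 = -108601/356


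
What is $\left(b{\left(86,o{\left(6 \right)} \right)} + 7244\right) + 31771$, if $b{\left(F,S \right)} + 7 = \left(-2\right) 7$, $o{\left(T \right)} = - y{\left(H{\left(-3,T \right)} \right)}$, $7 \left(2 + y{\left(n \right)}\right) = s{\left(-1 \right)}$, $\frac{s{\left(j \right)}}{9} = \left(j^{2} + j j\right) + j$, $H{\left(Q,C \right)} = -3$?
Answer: $38994$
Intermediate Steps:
$s{\left(j \right)} = 9 j + 18 j^{2}$ ($s{\left(j \right)} = 9 \left(\left(j^{2} + j j\right) + j\right) = 9 \left(\left(j^{2} + j^{2}\right) + j\right) = 9 \left(2 j^{2} + j\right) = 9 \left(j + 2 j^{2}\right) = 9 j + 18 j^{2}$)
$y{\left(n \right)} = - \frac{5}{7}$ ($y{\left(n \right)} = -2 + \frac{9 \left(-1\right) \left(1 + 2 \left(-1\right)\right)}{7} = -2 + \frac{9 \left(-1\right) \left(1 - 2\right)}{7} = -2 + \frac{9 \left(-1\right) \left(-1\right)}{7} = -2 + \frac{1}{7} \cdot 9 = -2 + \frac{9}{7} = - \frac{5}{7}$)
$o{\left(T \right)} = \frac{5}{7}$ ($o{\left(T \right)} = \left(-1\right) \left(- \frac{5}{7}\right) = \frac{5}{7}$)
$b{\left(F,S \right)} = -21$ ($b{\left(F,S \right)} = -7 - 14 = -21$)
$\left(b{\left(86,o{\left(6 \right)} \right)} + 7244\right) + 31771 = \left(-21 + 7244\right) + 31771 = 7223 + 31771 = 38994$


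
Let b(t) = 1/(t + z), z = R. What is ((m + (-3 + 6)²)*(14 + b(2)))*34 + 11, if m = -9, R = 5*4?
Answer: 11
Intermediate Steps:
R = 20
z = 20
b(t) = 1/(20 + t) (b(t) = 1/(t + 20) = 1/(20 + t))
((m + (-3 + 6)²)*(14 + b(2)))*34 + 11 = ((-9 + (-3 + 6)²)*(14 + 1/(20 + 2)))*34 + 11 = ((-9 + 3²)*(14 + 1/22))*34 + 11 = ((-9 + 9)*(14 + 1/22))*34 + 11 = (0*(309/22))*34 + 11 = 0*34 + 11 = 0 + 11 = 11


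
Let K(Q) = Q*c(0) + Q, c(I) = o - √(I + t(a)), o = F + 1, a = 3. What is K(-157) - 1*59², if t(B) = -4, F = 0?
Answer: -3795 + 314*I ≈ -3795.0 + 314.0*I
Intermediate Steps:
o = 1 (o = 0 + 1 = 1)
c(I) = 1 - √(-4 + I) (c(I) = 1 - √(I - 4) = 1 - √(-4 + I))
K(Q) = Q + Q*(1 - 2*I) (K(Q) = Q*(1 - √(-4 + 0)) + Q = Q*(1 - √(-4)) + Q = Q*(1 - 2*I) + Q = Q + Q*(1 - 2*I))
K(-157) - 1*59² = 2*(-157)*(1 - I) - 1*59² = (-314 + 314*I) - 1*3481 = (-314 + 314*I) - 3481 = -3795 + 314*I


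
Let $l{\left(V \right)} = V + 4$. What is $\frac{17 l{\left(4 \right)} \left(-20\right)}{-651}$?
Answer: $\frac{2720}{651} \approx 4.1782$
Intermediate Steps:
$l{\left(V \right)} = 4 + V$
$\frac{17 l{\left(4 \right)} \left(-20\right)}{-651} = \frac{17 \left(4 + 4\right) \left(-20\right)}{-651} = 17 \cdot 8 \left(-20\right) \left(- \frac{1}{651}\right) = 136 \left(-20\right) \left(- \frac{1}{651}\right) = \left(-2720\right) \left(- \frac{1}{651}\right) = \frac{2720}{651}$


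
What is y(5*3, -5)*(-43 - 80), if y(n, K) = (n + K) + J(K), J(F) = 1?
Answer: -1353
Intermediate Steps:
y(n, K) = 1 + K + n (y(n, K) = (n + K) + 1 = (K + n) + 1 = 1 + K + n)
y(5*3, -5)*(-43 - 80) = (1 - 5 + 5*3)*(-43 - 80) = (1 - 5 + 15)*(-123) = 11*(-123) = -1353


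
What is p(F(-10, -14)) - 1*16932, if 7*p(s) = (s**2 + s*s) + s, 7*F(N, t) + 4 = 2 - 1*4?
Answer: -5807646/343 ≈ -16932.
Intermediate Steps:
F(N, t) = -6/7 (F(N, t) = -4/7 + (2 - 1*4)/7 = -4/7 + (2 - 4)/7 = -4/7 + (1/7)*(-2) = -4/7 - 2/7 = -6/7)
p(s) = s/7 + 2*s**2/7 (p(s) = ((s**2 + s*s) + s)/7 = ((s**2 + s**2) + s)/7 = (2*s**2 + s)/7 = (s + 2*s**2)/7 = s/7 + 2*s**2/7)
p(F(-10, -14)) - 1*16932 = (1/7)*(-6/7)*(1 + 2*(-6/7)) - 1*16932 = (1/7)*(-6/7)*(1 - 12/7) - 16932 = (1/7)*(-6/7)*(-5/7) - 16932 = 30/343 - 16932 = -5807646/343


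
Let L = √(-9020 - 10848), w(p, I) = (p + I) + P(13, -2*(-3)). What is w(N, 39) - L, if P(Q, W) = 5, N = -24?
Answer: 20 - 2*I*√4967 ≈ 20.0 - 140.95*I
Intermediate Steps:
w(p, I) = 5 + I + p (w(p, I) = (p + I) + 5 = (I + p) + 5 = 5 + I + p)
L = 2*I*√4967 (L = √(-19868) = 2*I*√4967 ≈ 140.95*I)
w(N, 39) - L = (5 + 39 - 24) - 2*I*√4967 = 20 - 2*I*√4967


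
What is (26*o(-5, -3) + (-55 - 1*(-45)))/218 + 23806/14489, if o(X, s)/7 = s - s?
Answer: 2522409/1579301 ≈ 1.5972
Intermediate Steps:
o(X, s) = 0 (o(X, s) = 7*(s - s) = 7*0 = 0)
(26*o(-5, -3) + (-55 - 1*(-45)))/218 + 23806/14489 = (26*0 + (-55 - 1*(-45)))/218 + 23806/14489 = (0 + (-55 + 45))*(1/218) + 23806*(1/14489) = (0 - 10)*(1/218) + 23806/14489 = -10*1/218 + 23806/14489 = -5/109 + 23806/14489 = 2522409/1579301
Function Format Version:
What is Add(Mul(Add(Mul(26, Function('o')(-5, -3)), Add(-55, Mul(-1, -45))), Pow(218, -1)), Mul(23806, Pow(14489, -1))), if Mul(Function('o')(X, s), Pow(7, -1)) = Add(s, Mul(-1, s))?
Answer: Rational(2522409, 1579301) ≈ 1.5972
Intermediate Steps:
Function('o')(X, s) = 0 (Function('o')(X, s) = Mul(7, Add(s, Mul(-1, s))) = Mul(7, 0) = 0)
Add(Mul(Add(Mul(26, Function('o')(-5, -3)), Add(-55, Mul(-1, -45))), Pow(218, -1)), Mul(23806, Pow(14489, -1))) = Add(Mul(Add(Mul(26, 0), Add(-55, Mul(-1, -45))), Pow(218, -1)), Mul(23806, Pow(14489, -1))) = Add(Mul(Add(0, Add(-55, 45)), Rational(1, 218)), Mul(23806, Rational(1, 14489))) = Add(Mul(Add(0, -10), Rational(1, 218)), Rational(23806, 14489)) = Add(Mul(-10, Rational(1, 218)), Rational(23806, 14489)) = Add(Rational(-5, 109), Rational(23806, 14489)) = Rational(2522409, 1579301)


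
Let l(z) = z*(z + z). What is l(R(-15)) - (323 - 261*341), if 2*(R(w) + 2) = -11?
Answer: 177581/2 ≈ 88791.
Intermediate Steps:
R(w) = -15/2 (R(w) = -2 + (½)*(-11) = -2 - 11/2 = -15/2)
l(z) = 2*z² (l(z) = z*(2*z) = 2*z²)
l(R(-15)) - (323 - 261*341) = 2*(-15/2)² - (323 - 261*341) = 2*(225/4) - (323 - 89001) = 225/2 - 1*(-88678) = 225/2 + 88678 = 177581/2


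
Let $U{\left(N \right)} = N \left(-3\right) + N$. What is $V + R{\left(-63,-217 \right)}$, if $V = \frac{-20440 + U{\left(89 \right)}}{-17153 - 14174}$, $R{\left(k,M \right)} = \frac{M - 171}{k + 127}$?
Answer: $- \frac{2708831}{501232} \approx -5.4043$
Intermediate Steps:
$R{\left(k,M \right)} = \frac{-171 + M}{127 + k}$
$U{\left(N \right)} = - 2 N$ ($U{\left(N \right)} = - 3 N + N = - 2 N$)
$V = \frac{20618}{31327}$ ($V = \frac{-20440 - 178}{-17153 - 14174} = \frac{-20440 - 178}{-31327} = \left(-20618\right) \left(- \frac{1}{31327}\right) = \frac{20618}{31327} \approx 0.65815$)
$V + R{\left(-63,-217 \right)} = \frac{20618}{31327} + \frac{-171 - 217}{127 - 63} = \frac{20618}{31327} + \frac{1}{64} \left(-388\right) = \frac{20618}{31327} - \frac{97}{16} = - \frac{2708831}{501232}$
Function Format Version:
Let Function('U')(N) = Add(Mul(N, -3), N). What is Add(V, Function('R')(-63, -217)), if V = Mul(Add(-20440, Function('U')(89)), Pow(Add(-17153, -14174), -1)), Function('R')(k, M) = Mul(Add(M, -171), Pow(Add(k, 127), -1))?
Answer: Rational(-2708831, 501232) ≈ -5.4043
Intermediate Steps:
Function('R')(k, M) = Mul(Pow(Add(127, k), -1), Add(-171, M)) (Function('R')(k, M) = Mul(Add(-171, M), Pow(Add(127, k), -1)) = Mul(Pow(Add(127, k), -1), Add(-171, M)))
Function('U')(N) = Mul(-2, N) (Function('U')(N) = Add(Mul(-3, N), N) = Mul(-2, N))
V = Rational(20618, 31327) (V = Mul(Add(-20440, Mul(-2, 89)), Pow(Add(-17153, -14174), -1)) = Mul(Add(-20440, -178), Pow(-31327, -1)) = Mul(-20618, Rational(-1, 31327)) = Rational(20618, 31327) ≈ 0.65815)
Add(V, Function('R')(-63, -217)) = Add(Rational(20618, 31327), Mul(Pow(Add(127, -63), -1), Add(-171, -217))) = Add(Rational(20618, 31327), Mul(Pow(64, -1), -388)) = Add(Rational(20618, 31327), Mul(Rational(1, 64), -388)) = Add(Rational(20618, 31327), Rational(-97, 16)) = Rational(-2708831, 501232)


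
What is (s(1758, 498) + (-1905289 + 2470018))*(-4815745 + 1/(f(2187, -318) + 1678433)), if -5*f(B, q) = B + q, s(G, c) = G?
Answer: -22889205213118610805/8390296 ≈ -2.7281e+12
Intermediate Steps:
f(B, q) = -B/5 - q/5 (f(B, q) = -(B + q)/5 = -B/5 - q/5)
(s(1758, 498) + (-1905289 + 2470018))*(-4815745 + 1/(f(2187, -318) + 1678433)) = (1758 + (-1905289 + 2470018))*(-4815745 + 1/((-⅕*2187 - ⅕*(-318)) + 1678433)) = (1758 + 564729)*(-4815745 + 1/((-2187/5 + 318/5) + 1678433)) = 566487*(-4815745 + 1/(-1869/5 + 1678433)) = 566487*(-4815745 + 1/(8390296/5)) = 566487*(-4815745 + 5/8390296) = 566487*(-40405526010515/8390296) = -22889205213118610805/8390296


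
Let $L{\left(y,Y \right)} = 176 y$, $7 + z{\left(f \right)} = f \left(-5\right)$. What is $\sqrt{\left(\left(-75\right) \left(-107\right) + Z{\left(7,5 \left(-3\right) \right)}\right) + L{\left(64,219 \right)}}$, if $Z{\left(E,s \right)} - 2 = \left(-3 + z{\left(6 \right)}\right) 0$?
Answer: $\sqrt{19291} \approx 138.89$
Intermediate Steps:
$z{\left(f \right)} = -7 - 5 f$ ($z{\left(f \right)} = -7 + f \left(-5\right) = -7 - 5 f$)
$Z{\left(E,s \right)} = 2$ ($Z{\left(E,s \right)} = 2 + \left(-3 - 37\right) 0 = 2 - 0 = 2 + 0 = 2$)
$\sqrt{\left(\left(-75\right) \left(-107\right) + Z{\left(7,5 \left(-3\right) \right)}\right) + L{\left(64,219 \right)}} = \sqrt{\left(\left(-75\right) \left(-107\right) + 2\right) + 176 \cdot 64} = \sqrt{\left(8025 + 2\right) + 11264} = \sqrt{8027 + 11264} = \sqrt{19291}$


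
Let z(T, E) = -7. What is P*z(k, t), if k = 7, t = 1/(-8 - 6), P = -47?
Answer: 329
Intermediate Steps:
t = -1/14 (t = 1/(-14) = -1/14 ≈ -0.071429)
P*z(k, t) = -47*(-7) = 329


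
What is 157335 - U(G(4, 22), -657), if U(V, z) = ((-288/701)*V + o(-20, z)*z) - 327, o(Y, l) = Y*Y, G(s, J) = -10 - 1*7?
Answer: 294738966/701 ≈ 4.2046e+5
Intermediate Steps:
G(s, J) = -17 (G(s, J) = -10 - 7 = -17)
o(Y, l) = Y**2
U(V, z) = -327 + 400*z - 288*V/701 (U(V, z) = ((-288/701)*V + (-20)**2*z) - 327 = ((-288*1/701)*V + 400*z) - 327 = (-288*V/701 + 400*z) - 327 = (400*z - 288*V/701) - 327 = -327 + 400*z - 288*V/701)
157335 - U(G(4, 22), -657) = 157335 - (-327 + 400*(-657) - 288/701*(-17)) = 157335 - (-327 - 262800 + 4896/701) = 157335 - 1*(-184447131/701) = 157335 + 184447131/701 = 294738966/701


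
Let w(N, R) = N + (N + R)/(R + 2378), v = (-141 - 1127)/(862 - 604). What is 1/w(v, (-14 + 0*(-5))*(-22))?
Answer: -173247/831913 ≈ -0.20825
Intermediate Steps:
v = -634/129 (v = -1268/258 = -1268*1/258 = -634/129 ≈ -4.9147)
w(N, R) = N + (N + R)/(2378 + R)
1/w(v, (-14 + 0*(-5))*(-22)) = 1/(((-14 + 0*(-5))*(-22) + 2379*(-634/129) - 634*(-14 + 0*(-5))*(-22)/129)/(2378 + (-14 + 0*(-5))*(-22))) = 1/(((-14 + 0)*(-22) - 502762/43 - 634*(-14 + 0)*(-22)/129)/(2378 + (-14 + 0)*(-22))) = 1/((-14*(-22) - 502762/43 - (-8876)*(-22)/129)/(2378 - 14*(-22))) = 1/((308 - 502762/43 - 634/129*308)/(2378 + 308)) = 1/((308 - 502762/43 - 195272/129)/2686) = 1/((1/2686)*(-1663826/129)) = 1/(-831913/173247) = -173247/831913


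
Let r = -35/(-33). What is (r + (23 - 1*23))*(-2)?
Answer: -70/33 ≈ -2.1212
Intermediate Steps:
r = 35/33 (r = -35*(-1/33) = 35/33 ≈ 1.0606)
(r + (23 - 1*23))*(-2) = (35/33 + (23 - 1*23))*(-2) = (35/33 + (23 - 23))*(-2) = (35/33 + 0)*(-2) = (35/33)*(-2) = -70/33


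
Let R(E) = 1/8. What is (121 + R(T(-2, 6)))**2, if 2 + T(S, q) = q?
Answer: 938961/64 ≈ 14671.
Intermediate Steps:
T(S, q) = -2 + q
R(E) = 1/8
(121 + R(T(-2, 6)))**2 = (121 + 1/8)**2 = (969/8)**2 = 938961/64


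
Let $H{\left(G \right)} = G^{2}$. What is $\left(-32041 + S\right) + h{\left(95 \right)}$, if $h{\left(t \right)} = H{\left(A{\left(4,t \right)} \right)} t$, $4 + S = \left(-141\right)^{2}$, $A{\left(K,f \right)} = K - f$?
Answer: $774531$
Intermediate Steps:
$S = 19877$ ($S = -4 + \left(-141\right)^{2} = -4 + 19881 = 19877$)
$h{\left(t \right)} = t \left(4 - t\right)^{2}$ ($h{\left(t \right)} = \left(4 - t\right)^{2} t = t \left(4 - t\right)^{2}$)
$\left(-32041 + S\right) + h{\left(95 \right)} = \left(-32041 + 19877\right) + 95 \left(-4 + 95\right)^{2} = -12164 + 95 \cdot 91^{2} = -12164 + 95 \cdot 8281 = -12164 + 786695 = 774531$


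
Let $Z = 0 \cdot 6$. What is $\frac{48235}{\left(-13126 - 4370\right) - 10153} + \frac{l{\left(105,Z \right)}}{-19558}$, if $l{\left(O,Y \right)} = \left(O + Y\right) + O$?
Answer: $- \frac{67799030}{38625653} \approx -1.7553$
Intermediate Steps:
$Z = 0$
$l{\left(O,Y \right)} = Y + 2 O$
$\frac{48235}{\left(-13126 - 4370\right) - 10153} + \frac{l{\left(105,Z \right)}}{-19558} = \frac{48235}{\left(-13126 - 4370\right) - 10153} + \frac{0 + 2 \cdot 105}{-19558} = \frac{48235}{-17496 - 10153} + \left(0 + 210\right) \left(- \frac{1}{19558}\right) = \frac{48235}{-27649} + 210 \left(- \frac{1}{19558}\right) = 48235 \left(- \frac{1}{27649}\right) - \frac{15}{1397} = - \frac{48235}{27649} - \frac{15}{1397} = - \frac{67799030}{38625653}$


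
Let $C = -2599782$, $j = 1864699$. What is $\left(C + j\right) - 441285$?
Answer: $-1176368$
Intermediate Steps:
$\left(C + j\right) - 441285 = \left(-2599782 + 1864699\right) - 441285 = -735083 - 441285 = -1176368$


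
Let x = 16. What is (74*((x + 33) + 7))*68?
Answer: 281792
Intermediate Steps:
(74*((x + 33) + 7))*68 = (74*((16 + 33) + 7))*68 = (74*(49 + 7))*68 = (74*56)*68 = 4144*68 = 281792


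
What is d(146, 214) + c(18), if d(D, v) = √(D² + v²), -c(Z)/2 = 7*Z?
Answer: -252 + 2*√16778 ≈ 7.0598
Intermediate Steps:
c(Z) = -14*Z
d(146, 214) + c(18) = √(146² + 214²) - 14*18 = √(21316 + 45796) - 252 = √67112 - 252 = 2*√16778 - 252 = -252 + 2*√16778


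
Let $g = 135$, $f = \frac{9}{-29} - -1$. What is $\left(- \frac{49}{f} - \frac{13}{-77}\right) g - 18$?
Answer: $- \frac{2952783}{308} \approx -9587.0$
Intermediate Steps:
$f = \frac{20}{29}$ ($f = 9 \left(- \frac{1}{29}\right) + 1 = - \frac{9}{29} + 1 = \frac{20}{29} \approx 0.68966$)
$\left(- \frac{49}{f} - \frac{13}{-77}\right) g - 18 = \left(- \frac{49}{\frac{20}{29}} - \frac{13}{-77}\right) 135 - 18 = \left(\left(-49\right) \frac{29}{20} - - \frac{13}{77}\right) 135 - 18 = \left(- \frac{1421}{20} + \frac{13}{77}\right) 135 - 18 = \left(- \frac{109157}{1540}\right) 135 - 18 = - \frac{2947239}{308} - 18 = - \frac{2952783}{308}$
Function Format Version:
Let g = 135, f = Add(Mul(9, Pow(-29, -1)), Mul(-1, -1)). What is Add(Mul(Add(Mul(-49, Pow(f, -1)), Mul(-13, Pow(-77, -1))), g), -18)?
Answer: Rational(-2952783, 308) ≈ -9587.0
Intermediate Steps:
f = Rational(20, 29) (f = Add(Mul(9, Rational(-1, 29)), 1) = Add(Rational(-9, 29), 1) = Rational(20, 29) ≈ 0.68966)
Add(Mul(Add(Mul(-49, Pow(f, -1)), Mul(-13, Pow(-77, -1))), g), -18) = Add(Mul(Add(Mul(-49, Pow(Rational(20, 29), -1)), Mul(-13, Pow(-77, -1))), 135), -18) = Add(Mul(Add(Mul(-49, Rational(29, 20)), Mul(-13, Rational(-1, 77))), 135), -18) = Add(Mul(Add(Rational(-1421, 20), Rational(13, 77)), 135), -18) = Add(Mul(Rational(-109157, 1540), 135), -18) = Add(Rational(-2947239, 308), -18) = Rational(-2952783, 308)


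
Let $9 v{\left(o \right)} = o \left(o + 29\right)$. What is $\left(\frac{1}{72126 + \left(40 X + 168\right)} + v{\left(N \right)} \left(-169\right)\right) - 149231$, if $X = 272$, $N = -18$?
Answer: $- \frac{12102898261}{83174} \approx -1.4551 \cdot 10^{5}$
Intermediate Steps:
$v{\left(o \right)} = \frac{o \left(29 + o\right)}{9}$ ($v{\left(o \right)} = \frac{o \left(o + 29\right)}{9} = \frac{o \left(29 + o\right)}{9}$)
$\left(\frac{1}{72126 + \left(40 X + 168\right)} + v{\left(N \right)} \left(-169\right)\right) - 149231 = \left(\frac{1}{72126 + \left(40 \cdot 272 + 168\right)} + \frac{1}{9} \left(-18\right) \left(29 - 18\right) \left(-169\right)\right) - 149231 = \left(\frac{1}{72126 + \left(10880 + 168\right)} + \frac{1}{9} \left(-18\right) 11 \left(-169\right)\right) - 149231 = \left(\frac{1}{72126 + 11048} - -3718\right) - 149231 = \left(\frac{1}{83174} + 3718\right) - 149231 = \frac{309240933}{83174} - 149231 = - \frac{12102898261}{83174}$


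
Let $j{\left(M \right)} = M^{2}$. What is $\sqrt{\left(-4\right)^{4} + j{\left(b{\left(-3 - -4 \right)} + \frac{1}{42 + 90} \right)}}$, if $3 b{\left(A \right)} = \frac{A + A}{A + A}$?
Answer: $\frac{\sqrt{495841}}{44} \approx 16.004$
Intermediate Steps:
$b{\left(A \right)} = \frac{1}{3}$ ($b{\left(A \right)} = \frac{\left(A + A\right) \frac{1}{A + A}}{3} = \frac{2 A \frac{1}{2 A}}{3} = \frac{1}{3} \cdot 1 = \frac{1}{3}$)
$\sqrt{\left(-4\right)^{4} + j{\left(b{\left(-3 - -4 \right)} + \frac{1}{42 + 90} \right)}} = \sqrt{\left(-4\right)^{4} + \left(\frac{1}{3} + \frac{1}{42 + 90}\right)^{2}} = \sqrt{256 + \left(\frac{1}{3} + \frac{1}{132}\right)^{2}} = \sqrt{256 + \left(\frac{15}{44}\right)^{2}} = \sqrt{256 + \frac{225}{1936}} = \sqrt{\frac{495841}{1936}} = \frac{\sqrt{495841}}{44}$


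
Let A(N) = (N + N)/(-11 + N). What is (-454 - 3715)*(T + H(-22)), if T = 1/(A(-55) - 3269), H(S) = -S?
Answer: -899007329/9802 ≈ -91717.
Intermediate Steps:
A(N) = 2*N/(-11 + N) (A(N) = (2*N)/(-11 + N) = 2*N/(-11 + N))
T = -3/9802 (T = 1/(2*(-55)/(-11 - 55) - 3269) = 1/(2*(-55)/(-66) - 3269) = 1/(2*(-55)*(-1/66) - 3269) = 1/(5/3 - 3269) = 1/(-9802/3) = -3/9802 ≈ -0.00030606)
(-454 - 3715)*(T + H(-22)) = (-454 - 3715)*(-3/9802 - 1*(-22)) = -4169*(-3/9802 + 22) = -4169*215641/9802 = -899007329/9802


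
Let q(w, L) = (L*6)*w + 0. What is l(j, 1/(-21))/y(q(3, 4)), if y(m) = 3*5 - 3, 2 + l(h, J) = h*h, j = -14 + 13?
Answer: -1/12 ≈ -0.083333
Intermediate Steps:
j = -1
l(h, J) = -2 + h² (l(h, J) = -2 + h*h = -2 + h²)
q(w, L) = 6*L*w (q(w, L) = (6*L)*w + 0 = 6*L*w + 0 = 6*L*w)
y(m) = 12 (y(m) = 15 - 3 = 12)
l(j, 1/(-21))/y(q(3, 4)) = (-2 + (-1)²)/12 = (-2 + 1)*(1/12) = -1*1/12 = -1/12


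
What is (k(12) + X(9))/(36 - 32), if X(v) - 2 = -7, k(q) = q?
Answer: 7/4 ≈ 1.7500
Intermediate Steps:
X(v) = -5 (X(v) = 2 - 7 = -5)
(k(12) + X(9))/(36 - 32) = (12 - 5)/(36 - 32) = 7/4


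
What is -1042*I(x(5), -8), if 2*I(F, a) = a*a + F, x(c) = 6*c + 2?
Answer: -50016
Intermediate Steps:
x(c) = 2 + 6*c
I(F, a) = F/2 + a**2/2 (I(F, a) = (a*a + F)/2 = (a**2 + F)/2 = (F + a**2)/2 = F/2 + a**2/2)
-1042*I(x(5), -8) = -1042*((2 + 6*5)/2 + (1/2)*(-8)**2) = -1042*((2 + 30)/2 + (1/2)*64) = -1042*((1/2)*32 + 32) = -1042*(16 + 32) = -1042*48 = -50016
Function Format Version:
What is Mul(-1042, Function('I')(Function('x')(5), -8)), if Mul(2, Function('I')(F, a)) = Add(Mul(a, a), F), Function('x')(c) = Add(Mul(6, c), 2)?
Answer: -50016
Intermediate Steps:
Function('x')(c) = Add(2, Mul(6, c))
Function('I')(F, a) = Add(Mul(Rational(1, 2), F), Mul(Rational(1, 2), Pow(a, 2))) (Function('I')(F, a) = Mul(Rational(1, 2), Add(Mul(a, a), F)) = Mul(Rational(1, 2), Add(Pow(a, 2), F)) = Mul(Rational(1, 2), Add(F, Pow(a, 2))) = Add(Mul(Rational(1, 2), F), Mul(Rational(1, 2), Pow(a, 2))))
Mul(-1042, Function('I')(Function('x')(5), -8)) = Mul(-1042, Add(Mul(Rational(1, 2), Add(2, Mul(6, 5))), Mul(Rational(1, 2), Pow(-8, 2)))) = Mul(-1042, Add(Mul(Rational(1, 2), Add(2, 30)), Mul(Rational(1, 2), 64))) = Mul(-1042, Add(Mul(Rational(1, 2), 32), 32)) = Mul(-1042, Add(16, 32)) = Mul(-1042, 48) = -50016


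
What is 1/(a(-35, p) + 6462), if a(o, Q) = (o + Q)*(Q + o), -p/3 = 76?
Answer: 1/75631 ≈ 1.3222e-5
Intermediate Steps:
p = -228 (p = -3*76 = -228)
a(o, Q) = (Q + o)² (a(o, Q) = (Q + o)*(Q + o) = (Q + o)²)
1/(a(-35, p) + 6462) = 1/((-228 - 35)² + 6462) = 1/((-263)² + 6462) = 1/(69169 + 6462) = 1/75631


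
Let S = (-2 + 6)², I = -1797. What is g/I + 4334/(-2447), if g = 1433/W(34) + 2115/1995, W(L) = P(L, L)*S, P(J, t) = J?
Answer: -564145767667/318150483168 ≈ -1.7732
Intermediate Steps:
S = 16 (S = 4² = 16)
W(L) = 16*L (W(L) = L*16 = 16*L)
g = 267293/72352 (g = 1433/((16*34)) + 2115/1995 = 1433/544 + 2115*(1/1995) = 1433*(1/544) + 141/133 = 1433/544 + 141/133 = 267293/72352 ≈ 3.6943)
g/I + 4334/(-2447) = (267293/72352)/(-1797) + 4334/(-2447) = (267293/72352)*(-1/1797) + 4334*(-1/2447) = -267293/130016544 - 4334/2447 = -564145767667/318150483168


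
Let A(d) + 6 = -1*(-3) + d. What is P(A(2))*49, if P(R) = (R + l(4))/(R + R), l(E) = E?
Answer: -147/2 ≈ -73.500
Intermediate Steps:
A(d) = -3 + d (A(d) = -6 + (-1*(-3) + d) = -6 + (3 + d) = -3 + d)
P(R) = (4 + R)/(2*R) (P(R) = (R + 4)/(R + R) = (4 + R)/((2*R)) = (4 + R)*(1/(2*R)) = (4 + R)/(2*R))
P(A(2))*49 = ((4 + (-3 + 2))/(2*(-3 + 2)))*49 = ((1/2)*(4 - 1)/(-1))*49 = ((1/2)*(-1)*3)*49 = -3/2*49 = -147/2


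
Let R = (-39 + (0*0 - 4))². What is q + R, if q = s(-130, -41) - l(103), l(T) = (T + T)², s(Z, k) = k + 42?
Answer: -40586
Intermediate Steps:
s(Z, k) = 42 + k
l(T) = 4*T² (l(T) = (2*T)² = 4*T²)
R = 1849 (R = (-39 + (0 - 4))² = (-39 - 4)² = (-43)² = 1849)
q = -42435 (q = (42 - 41) - 4*103² = 1 - 4*10609 = 1 - 1*42436 = 1 - 42436 = -42435)
q + R = -42435 + 1849 = -40586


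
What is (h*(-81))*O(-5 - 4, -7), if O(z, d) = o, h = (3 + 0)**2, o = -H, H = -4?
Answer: -2916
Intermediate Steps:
o = 4 (o = -1*(-4) = 4)
h = 9 (h = 3**2 = 9)
O(z, d) = 4
(h*(-81))*O(-5 - 4, -7) = (9*(-81))*4 = -729*4 = -2916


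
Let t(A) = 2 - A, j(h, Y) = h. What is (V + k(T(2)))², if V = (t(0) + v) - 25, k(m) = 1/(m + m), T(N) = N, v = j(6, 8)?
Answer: 4489/16 ≈ 280.56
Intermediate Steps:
v = 6
k(m) = 1/(2*m)
V = -17 (V = ((2 - 1*0) + 6) - 25 = ((2 + 0) + 6) - 25 = (2 + 6) - 25 = 8 - 25 = -17)
(V + k(T(2)))² = (-17 + (½)/2)² = (-17 + (½)*(½))² = (-17 + ¼)² = (-67/4)² = 4489/16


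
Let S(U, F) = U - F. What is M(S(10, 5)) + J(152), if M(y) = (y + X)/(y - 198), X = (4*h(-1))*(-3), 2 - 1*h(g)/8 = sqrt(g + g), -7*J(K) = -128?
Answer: 26013/1351 - 96*I*sqrt(2)/193 ≈ 19.255 - 0.70344*I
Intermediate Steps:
J(K) = 128/7 (J(K) = -1/7*(-128) = 128/7)
h(g) = 16 - 8*sqrt(2)*sqrt(g) (h(g) = 16 - 8*sqrt(g + g) = 16 - 8*sqrt(2)*sqrt(g))
X = -192 + 96*I*sqrt(2) (X = (4*(16 - 8*sqrt(2)*sqrt(-1)))*(-3) = (4*(16 - 8*sqrt(2)*I))*(-3) = (4*(16 - 8*I*sqrt(2)))*(-3) = (64 - 32*I*sqrt(2))*(-3) = -192 + 96*I*sqrt(2) ≈ -192.0 + 135.76*I)
M(y) = (-192 + y + 96*I*sqrt(2))/(-198 + y) (M(y) = (y + (-192 + 96*I*sqrt(2)))/(y - 198) = (-192 + y + 96*I*sqrt(2))/(-198 + y))
M(S(10, 5)) + J(152) = (-192 + (10 - 1*5) + 96*I*sqrt(2))/(-198 + (10 - 1*5)) + 128/7 = (-192 + (10 - 5) + 96*I*sqrt(2))/(-198 + (10 - 5)) + 128/7 = (-192 + 5 + 96*I*sqrt(2))/(-198 + 5) + 128/7 = (-187 + 96*I*sqrt(2))/(-193) + 128/7 = -(-187 + 96*I*sqrt(2))/193 + 128/7 = (187/193 - 96*I*sqrt(2)/193) + 128/7 = 26013/1351 - 96*I*sqrt(2)/193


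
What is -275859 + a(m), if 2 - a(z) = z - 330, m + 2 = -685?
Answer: -274840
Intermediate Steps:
m = -687 (m = -2 - 685 = -687)
a(z) = 332 - z (a(z) = 2 - (z - 330) = 2 - (-330 + z) = 2 + (330 - z) = 332 - z)
-275859 + a(m) = -275859 + (332 - 1*(-687)) = -275859 + (332 + 687) = -275859 + 1019 = -274840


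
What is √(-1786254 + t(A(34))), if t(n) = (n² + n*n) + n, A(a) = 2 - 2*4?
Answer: 2*I*√446547 ≈ 1336.5*I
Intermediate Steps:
A(a) = -6 (A(a) = 2 - 8 = -6)
t(n) = n + 2*n² (t(n) = (n² + n²) + n = 2*n² + n = n + 2*n²)
√(-1786254 + t(A(34))) = √(-1786254 - 6*(1 + 2*(-6))) = √(-1786254 - 6*(1 - 12)) = √(-1786254 - 6*(-11)) = √(-1786254 + 66) = √(-1786188) = 2*I*√446547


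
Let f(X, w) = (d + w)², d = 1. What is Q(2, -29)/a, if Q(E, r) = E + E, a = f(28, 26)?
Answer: 4/729 ≈ 0.0054870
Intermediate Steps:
f(X, w) = (1 + w)²
a = 729 (a = (1 + 26)² = 27² = 729)
Q(E, r) = 2*E
Q(2, -29)/a = (2*2)/729 = 4*(1/729) = 4/729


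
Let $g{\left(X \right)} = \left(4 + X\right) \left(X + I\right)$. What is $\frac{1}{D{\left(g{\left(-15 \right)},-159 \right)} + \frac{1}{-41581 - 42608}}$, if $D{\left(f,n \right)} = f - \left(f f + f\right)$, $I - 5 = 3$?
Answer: $- \frac{84189}{499156582} \approx -0.00016866$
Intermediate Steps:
$I = 8$ ($I = 5 + 3 = 8$)
$g{\left(X \right)} = \left(4 + X\right) \left(8 + X\right)$ ($g{\left(X \right)} = \left(4 + X\right) \left(X + 8\right) = \left(4 + X\right) \left(8 + X\right)$)
$D{\left(f,n \right)} = - f^{2}$ ($D{\left(f,n \right)} = f - \left(f^{2} + f\right) = f - \left(f + f^{2}\right) = - f^{2}$)
$\frac{1}{D{\left(g{\left(-15 \right)},-159 \right)} + \frac{1}{-41581 - 42608}} = \frac{1}{- \left(32 + \left(-15\right)^{2} + 12 \left(-15\right)\right)^{2} + \frac{1}{-41581 - 42608}} = \frac{1}{- \left(32 + 225 - 180\right)^{2} + \frac{1}{-84189}} = \frac{1}{- 77^{2} - \frac{1}{84189}} = \frac{1}{\left(-1\right) 5929 - \frac{1}{84189}} = \frac{1}{-5929 - \frac{1}{84189}} = \frac{1}{- \frac{499156582}{84189}} = - \frac{84189}{499156582}$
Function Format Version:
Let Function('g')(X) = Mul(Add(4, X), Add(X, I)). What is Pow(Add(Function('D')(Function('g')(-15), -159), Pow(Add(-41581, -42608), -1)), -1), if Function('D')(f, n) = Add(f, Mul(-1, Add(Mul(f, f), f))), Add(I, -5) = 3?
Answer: Rational(-84189, 499156582) ≈ -0.00016866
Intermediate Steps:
I = 8 (I = Add(5, 3) = 8)
Function('g')(X) = Mul(Add(4, X), Add(8, X)) (Function('g')(X) = Mul(Add(4, X), Add(X, 8)) = Mul(Add(4, X), Add(8, X)))
Function('D')(f, n) = Mul(-1, Pow(f, 2)) (Function('D')(f, n) = Add(f, Mul(-1, Add(Pow(f, 2), f))) = Add(f, Mul(-1, Add(f, Pow(f, 2)))) = Add(f, Add(Mul(-1, f), Mul(-1, Pow(f, 2)))) = Mul(-1, Pow(f, 2)))
Pow(Add(Function('D')(Function('g')(-15), -159), Pow(Add(-41581, -42608), -1)), -1) = Pow(Add(Mul(-1, Pow(Add(32, Pow(-15, 2), Mul(12, -15)), 2)), Pow(Add(-41581, -42608), -1)), -1) = Pow(Add(Mul(-1, Pow(Add(32, 225, -180), 2)), Pow(-84189, -1)), -1) = Pow(Add(Mul(-1, Pow(77, 2)), Rational(-1, 84189)), -1) = Pow(Add(Mul(-1, 5929), Rational(-1, 84189)), -1) = Pow(Add(-5929, Rational(-1, 84189)), -1) = Pow(Rational(-499156582, 84189), -1) = Rational(-84189, 499156582)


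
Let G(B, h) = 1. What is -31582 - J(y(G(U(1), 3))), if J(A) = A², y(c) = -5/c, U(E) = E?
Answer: -31607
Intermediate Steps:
-31582 - J(y(G(U(1), 3))) = -31582 - (-5/1)² = -31582 - (-5*1)² = -31582 - 1*(-5)² = -31582 - 1*25 = -31582 - 25 = -31607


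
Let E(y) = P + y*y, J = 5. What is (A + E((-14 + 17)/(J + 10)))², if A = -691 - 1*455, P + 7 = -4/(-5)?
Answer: 829670416/625 ≈ 1.3275e+6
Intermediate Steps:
P = -31/5 (P = -7 - 4/(-5) = -7 - 4*(-⅕) = -7 + ⅘ = -31/5 ≈ -6.2000)
A = -1146 (A = -691 - 455 = -1146)
E(y) = -31/5 + y² (E(y) = -31/5 + y*y = -31/5 + y²)
(A + E((-14 + 17)/(J + 10)))² = (-1146 + (-31/5 + ((-14 + 17)/(5 + 10))²))² = (-1146 + (-31/5 + (3/15)²))² = (-1146 + (-31/5 + (3*(1/15))²))² = (-1146 + (-31/5 + (⅕)²))² = (-1146 + (-31/5 + 1/25))² = (-1146 - 154/25)² = (-28804/25)² = 829670416/625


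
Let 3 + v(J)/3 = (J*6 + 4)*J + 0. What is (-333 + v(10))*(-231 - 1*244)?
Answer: -749550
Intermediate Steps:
v(J) = -9 + 3*J*(4 + 6*J) (v(J) = -9 + 3*((J*6 + 4)*J + 0) = -9 + 3*((6*J + 4)*J + 0) = -9 + 3*((4 + 6*J)*J + 0) = -9 + 3*(J*(4 + 6*J) + 0) = -9 + 3*(J*(4 + 6*J)) = -9 + 3*J*(4 + 6*J))
(-333 + v(10))*(-231 - 1*244) = (-333 + (-9 + 12*10 + 18*10²))*(-231 - 1*244) = (-333 + (-9 + 120 + 18*100))*(-231 - 244) = (-333 + (-9 + 120 + 1800))*(-475) = (-333 + 1911)*(-475) = 1578*(-475) = -749550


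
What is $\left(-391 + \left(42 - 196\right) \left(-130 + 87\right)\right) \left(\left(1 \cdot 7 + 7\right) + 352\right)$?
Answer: $2280546$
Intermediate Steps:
$\left(-391 + \left(42 - 196\right) \left(-130 + 87\right)\right) \left(\left(1 \cdot 7 + 7\right) + 352\right) = \left(-391 - -6622\right) \left(\left(7 + 7\right) + 352\right) = \left(-391 + 6622\right) \left(14 + 352\right) = 6231 \cdot 366 = 2280546$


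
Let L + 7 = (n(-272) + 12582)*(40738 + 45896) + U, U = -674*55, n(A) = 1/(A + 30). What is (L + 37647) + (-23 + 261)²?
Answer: 131900387125/121 ≈ 1.0901e+9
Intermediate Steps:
n(A) = 1/(30 + A)
U = -37070
L = 131888977914/121 (L = -7 + ((1/(30 - 272) + 12582)*(40738 + 45896) - 37070) = -7 + ((1/(-242) + 12582)*86634 - 37070) = -7 + ((-1/242 + 12582)*86634 - 37070) = -7 + ((3044843/242)*86634 - 37070) = -7 + (131893464231/121 - 37070) = -7 + 131888978761/121 = 131888977914/121 ≈ 1.0900e+9)
(L + 37647) + (-23 + 261)² = (131888977914/121 + 37647) + (-23 + 261)² = 131893533201/121 + 238² = 131893533201/121 + 56644 = 131900387125/121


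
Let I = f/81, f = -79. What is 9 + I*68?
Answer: -4643/81 ≈ -57.321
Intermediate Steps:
I = -79/81 ≈ -0.97531
9 + I*68 = 9 - 79/81*68 = 9 - 5372/81 = -4643/81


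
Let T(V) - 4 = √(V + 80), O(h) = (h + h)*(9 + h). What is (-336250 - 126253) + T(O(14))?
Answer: -462499 + 2*√181 ≈ -4.6247e+5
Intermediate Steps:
O(h) = 2*h*(9 + h) (O(h) = (2*h)*(9 + h) = 2*h*(9 + h))
T(V) = 4 + √(80 + V) (T(V) = 4 + √(V + 80) = 4 + √(80 + V))
(-336250 - 126253) + T(O(14)) = (-336250 - 126253) + (4 + √(80 + 2*14*(9 + 14))) = -462503 + (4 + √(80 + 2*14*23)) = -462503 + (4 + √(80 + 644)) = -462503 + (4 + √724) = -462503 + (4 + 2*√181) = -462499 + 2*√181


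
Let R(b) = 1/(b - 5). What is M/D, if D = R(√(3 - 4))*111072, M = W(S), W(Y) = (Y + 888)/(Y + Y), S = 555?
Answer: -1/17088 + I/85440 ≈ -5.8521e-5 + 1.1704e-5*I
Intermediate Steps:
W(Y) = (888 + Y)/(2*Y) (W(Y) = (888 + Y)/((2*Y)) = (888 + Y)*(1/(2*Y)) = (888 + Y)/(2*Y))
M = 13/10 (M = (½)*(888 + 555)/555 = (½)*(1/555)*1443 = 13/10 ≈ 1.3000)
R(b) = 1/(-5 + b)
D = 4272*(-5 - I) (D = 111072/(-5 + √(3 - 4)) = 111072/(-5 + √(-1)) = 111072/(-5 + I) = ((-5 - I)/26)*111072 = 4272*(-5 - I) ≈ -21360.0 - 4272.0*I)
M/D = 13/(10*(-21360 - 4272*I)) = 13*((-21360 + 4272*I)/474499584)/10 = (-21360 + 4272*I)/364999680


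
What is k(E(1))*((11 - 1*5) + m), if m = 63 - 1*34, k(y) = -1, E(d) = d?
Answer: -35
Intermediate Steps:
m = 29 (m = 63 - 34 = 29)
k(E(1))*((11 - 1*5) + m) = -((11 - 1*5) + 29) = -((11 - 5) + 29) = -(6 + 29) = -1*35 = -35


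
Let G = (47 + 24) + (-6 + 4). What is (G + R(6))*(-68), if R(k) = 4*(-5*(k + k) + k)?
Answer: 9996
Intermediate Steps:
G = 69 (G = 71 - 2 = 69)
R(k) = -36*k (R(k) = 4*(-10*k + k) = 4*(-9*k) = -36*k)
(G + R(6))*(-68) = (69 - 36*6)*(-68) = (69 - 216)*(-68) = -147*(-68) = 9996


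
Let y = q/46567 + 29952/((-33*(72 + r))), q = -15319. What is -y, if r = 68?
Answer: 122129047/17928295 ≈ 6.8121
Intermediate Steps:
y = -122129047/17928295 (y = -15319/46567 + 29952/((-33*(72 + 68))) = -15319*1/46567 + 29952/((-33*140)) = -15319/46567 + 29952/(-4620) = -15319/46567 + 29952*(-1/4620) = -15319/46567 - 2496/385 = -122129047/17928295 ≈ -6.8121)
-y = -1*(-122129047/17928295) = 122129047/17928295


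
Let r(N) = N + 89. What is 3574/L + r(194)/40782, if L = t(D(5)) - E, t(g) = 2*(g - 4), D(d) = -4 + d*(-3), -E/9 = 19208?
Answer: 97332313/3524094966 ≈ 0.027619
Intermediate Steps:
r(N) = 89 + N
E = -172872 (E = -9*19208 = -172872)
D(d) = -4 - 3*d
t(g) = -8 + 2*g (t(g) = 2*(-4 + g) = -8 + 2*g)
L = 172826 (L = (-8 + 2*(-4 - 3*5)) - 1*(-172872) = (-8 + 2*(-4 - 15)) + 172872 = (-8 + 2*(-19)) + 172872 = (-8 - 38) + 172872 = -46 + 172872 = 172826)
3574/L + r(194)/40782 = 3574/172826 + (89 + 194)/40782 = 3574*(1/172826) + 283*(1/40782) = 1787/86413 + 283/40782 = 97332313/3524094966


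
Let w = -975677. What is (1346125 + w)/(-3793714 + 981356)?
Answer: -185224/1406179 ≈ -0.13172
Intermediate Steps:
(1346125 + w)/(-3793714 + 981356) = (1346125 - 975677)/(-3793714 + 981356) = 370448/(-2812358) = 370448*(-1/2812358) = -185224/1406179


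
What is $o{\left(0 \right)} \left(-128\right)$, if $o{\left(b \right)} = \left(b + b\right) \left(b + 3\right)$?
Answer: $0$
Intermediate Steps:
$o{\left(b \right)} = 2 b \left(3 + b\right)$
$o{\left(0 \right)} \left(-128\right) = 2 \cdot 0 \left(3 + 0\right) \left(-128\right) = 2 \cdot 0 \cdot 3 \left(-128\right) = 0 \left(-128\right) = 0$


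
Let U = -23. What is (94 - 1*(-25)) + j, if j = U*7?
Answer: -42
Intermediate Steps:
j = -161 (j = -23*7 = -161)
(94 - 1*(-25)) + j = (94 - 1*(-25)) - 161 = (94 + 25) - 161 = 119 - 161 = -42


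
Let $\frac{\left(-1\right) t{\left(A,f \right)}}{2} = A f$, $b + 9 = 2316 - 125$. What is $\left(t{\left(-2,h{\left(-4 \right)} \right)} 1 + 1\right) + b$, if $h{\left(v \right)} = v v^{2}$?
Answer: $1927$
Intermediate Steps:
$h{\left(v \right)} = v^{3}$
$b = 2182$ ($b = -9 + \left(2316 - 125\right) = -9 + 2191 = 2182$)
$t{\left(A,f \right)} = - 2 A f$
$\left(t{\left(-2,h{\left(-4 \right)} \right)} 1 + 1\right) + b = \left(\left(-2\right) \left(-2\right) \left(-4\right)^{3} \cdot 1 + 1\right) + 2182 = \left(\left(-2\right) \left(-2\right) \left(-64\right) 1 + 1\right) + 2182 = \left(\left(-256\right) 1 + 1\right) + 2182 = \left(-256 + 1\right) + 2182 = -255 + 2182 = 1927$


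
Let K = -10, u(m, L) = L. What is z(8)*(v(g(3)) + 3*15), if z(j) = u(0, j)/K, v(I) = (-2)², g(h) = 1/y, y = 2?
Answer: -196/5 ≈ -39.200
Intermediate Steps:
g(h) = ½ (g(h) = 1/2 = ½)
v(I) = 4
z(j) = -j/10 (z(j) = j/(-10) = j*(-⅒) = -j/10)
z(8)*(v(g(3)) + 3*15) = (-⅒*8)*(4 + 3*15) = -4*(4 + 45)/5 = -⅘*49 = -196/5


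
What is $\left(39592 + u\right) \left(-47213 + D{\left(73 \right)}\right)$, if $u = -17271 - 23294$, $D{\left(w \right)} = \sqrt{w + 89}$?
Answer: $45938249 - 8757 \sqrt{2} \approx 4.5926 \cdot 10^{7}$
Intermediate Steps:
$D{\left(w \right)} = \sqrt{89 + w}$
$u = -40565$ ($u = -17271 - 23294 = -40565$)
$\left(39592 + u\right) \left(-47213 + D{\left(73 \right)}\right) = \left(39592 - 40565\right) \left(-47213 + \sqrt{89 + 73}\right) = - 973 \left(-47213 + \sqrt{162}\right) = - 973 \left(-47213 + 9 \sqrt{2}\right) = 45938249 - 8757 \sqrt{2}$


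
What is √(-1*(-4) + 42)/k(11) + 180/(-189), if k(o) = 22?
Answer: -20/21 + √46/22 ≈ -0.64409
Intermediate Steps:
√(-1*(-4) + 42)/k(11) + 180/(-189) = √(-1*(-4) + 42)/22 + 180/(-189) = √(4 + 42)*(1/22) + 180*(-1/189) = √46*(1/22) - 20/21 = √46/22 - 20/21 = -20/21 + √46/22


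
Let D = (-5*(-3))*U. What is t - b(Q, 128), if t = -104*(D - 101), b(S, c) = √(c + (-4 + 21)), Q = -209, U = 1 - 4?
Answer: 15184 - √145 ≈ 15172.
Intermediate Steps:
U = -3
D = -45 (D = -5*(-3)*(-3) = 15*(-3) = -45)
b(S, c) = √(17 + c) (b(S, c) = √(c + 17) = √(17 + c))
t = 15184 (t = -104*(-45 - 101) = -104*(-146) = 15184)
t - b(Q, 128) = 15184 - √(17 + 128) = 15184 - √145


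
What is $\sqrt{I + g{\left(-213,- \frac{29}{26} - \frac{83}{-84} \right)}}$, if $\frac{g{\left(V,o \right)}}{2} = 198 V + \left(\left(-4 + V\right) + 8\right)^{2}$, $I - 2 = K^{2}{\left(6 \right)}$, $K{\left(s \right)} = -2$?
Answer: $2 \sqrt{755} \approx 54.955$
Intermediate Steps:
$I = 6$ ($I = 2 + \left(-2\right)^{2} = 2 + 4 = 6$)
$g{\left(V,o \right)} = 2 \left(4 + V\right)^{2} + 396 V$ ($g{\left(V,o \right)} = 2 \left(198 V + \left(\left(-4 + V\right) + 8\right)^{2}\right) = 2 \left(198 V + \left(4 + V\right)^{2}\right) = 2 \left(\left(4 + V\right)^{2} + 198 V\right) = 2 \left(4 + V\right)^{2} + 396 V$)
$\sqrt{I + g{\left(-213,- \frac{29}{26} - \frac{83}{-84} \right)}} = \sqrt{6 + \left(2 \left(4 - 213\right)^{2} + 396 \left(-213\right)\right)} = \sqrt{6 - \left(84348 - 2 \left(-209\right)^{2}\right)} = \sqrt{6 + \left(2 \cdot 43681 - 84348\right)} = \sqrt{6 + \left(87362 - 84348\right)} = \sqrt{6 + 3014} = \sqrt{3020} = 2 \sqrt{755}$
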